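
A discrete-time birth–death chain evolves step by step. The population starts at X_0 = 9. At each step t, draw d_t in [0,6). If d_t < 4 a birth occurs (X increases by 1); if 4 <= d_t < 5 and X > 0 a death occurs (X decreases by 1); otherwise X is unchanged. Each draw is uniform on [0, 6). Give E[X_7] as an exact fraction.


X can drop by at most 1 per step and X_0 = 9 > T = 7, so X_t >= 9 − t >= 2 > 0 for every t <= 7: the floor at 0 (the 'and X > 0' condition) never binds. Hence X_7 = X_0 + Σ_{t<7} Y_t with i.i.d. increments Y_t = y(d_t) ∈ {+1, −1, 0}.
Outcome values over d=0..5: [1, 1, 1, 1, -1, 0]
Σy = 3, Σy² = 5, M = 6
μ = 3/6 = 1/2,  σ² = 5/6 − (1/2)² = 7/12
E[X_7] = 9 + 7·(1/2) = 25/2

25/2


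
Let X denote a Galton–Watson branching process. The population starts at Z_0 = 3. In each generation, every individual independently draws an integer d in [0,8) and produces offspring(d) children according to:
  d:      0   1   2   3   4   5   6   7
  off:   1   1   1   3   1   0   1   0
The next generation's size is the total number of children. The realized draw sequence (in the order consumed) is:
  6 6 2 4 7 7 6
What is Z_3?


1

gen 0: Z_0=3, draws=[6, 6, 2], offspring=[1, 1, 1], Z_1=3
gen 1: Z_1=3, draws=[4, 7, 7], offspring=[1, 0, 0], Z_2=1
gen 2: Z_2=1, draws=[6], offspring=[1], Z_3=1


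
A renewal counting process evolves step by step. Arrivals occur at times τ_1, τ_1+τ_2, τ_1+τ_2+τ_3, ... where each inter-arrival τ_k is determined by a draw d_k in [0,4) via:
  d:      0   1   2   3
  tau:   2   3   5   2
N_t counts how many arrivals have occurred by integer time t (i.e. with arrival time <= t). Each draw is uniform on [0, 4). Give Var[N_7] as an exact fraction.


Inter-arrival values over d=0..3: [2, 3, 5, 2]
Each d has probability 1/4, so the pmf of τ is: f(2) = 1/2, f(3) = 1/4, f(5) = 1/4
Let p_n(j) = P(N_n = j), with p_0 = [1]. Condition on τ_1: p_n(0) = P(τ > n), and for j >= 1, p_n(j) = Σ_{k<=n} f(k)·p_{n−k}(j−1)
p_1 = [1]  (j = 0)
p_2 = [1/2, 1/2]  (j = 0..1)
p_3 = [1/4, 3/4]  (j = 0..1)
p_4 = [1/4, 1/2, 1/4]  (j = 0..2)
p_5 = [0, 1/2, 1/2]  (j = 0..2)
p_6 = [0, 7/16, 7/16, 1/8]  (j = 0..3)
p_7 = [0, 3/16, 1/2, 5/16]  (j = 0..3)
E[N_7] = Σ j·p_7(j) = 17/8;  E[N_7²] = Σ j²·p_7(j) = 5
Var[N_7] = 5 − (17/8)² = 31/64

31/64


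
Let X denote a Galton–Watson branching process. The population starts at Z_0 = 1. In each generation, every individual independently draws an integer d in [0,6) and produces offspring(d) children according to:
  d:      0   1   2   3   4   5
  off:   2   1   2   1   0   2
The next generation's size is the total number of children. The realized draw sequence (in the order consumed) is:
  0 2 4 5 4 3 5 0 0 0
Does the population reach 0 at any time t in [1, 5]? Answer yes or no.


gen 0: Z_0=1, draws=[0], offspring=[2], Z_1=2
gen 1: Z_1=2, draws=[2, 4], offspring=[2, 0], Z_2=2
gen 2: Z_2=2, draws=[5, 4], offspring=[2, 0], Z_3=2
gen 3: Z_3=2, draws=[3, 5], offspring=[1, 2], Z_4=3
gen 4: Z_4=3, draws=[0, 0, 0], offspring=[2, 2, 2], Z_5=6

no


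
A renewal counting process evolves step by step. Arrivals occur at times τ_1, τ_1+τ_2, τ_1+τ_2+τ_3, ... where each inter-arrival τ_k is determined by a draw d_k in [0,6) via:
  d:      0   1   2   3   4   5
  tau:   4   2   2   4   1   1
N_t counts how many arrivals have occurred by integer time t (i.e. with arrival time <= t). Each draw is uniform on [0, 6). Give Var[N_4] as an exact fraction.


Inter-arrival values over d=0..5: [4, 2, 2, 4, 1, 1]
Each d has probability 1/6, so the pmf of τ is: f(1) = 1/3, f(2) = 1/3, f(4) = 1/3
Let p_n(j) = P(N_n = j), with p_0 = [1]. Condition on τ_1: p_n(0) = P(τ > n), and for j >= 1, p_n(j) = Σ_{k<=n} f(k)·p_{n−k}(j−1)
p_1 = [2/3, 1/3]  (j = 0..1)
p_2 = [1/3, 5/9, 1/9]  (j = 0..2)
p_3 = [1/3, 1/3, 8/27, 1/27]  (j = 0..3)
p_4 = [0, 5/9, 8/27, 11/81, 1/81]  (j = 0..4)
E[N_4] = Σ j·p_4(j) = 130/81;  E[N_4²] = Σ j²·p_4(j) = 256/81
Var[N_4] = 256/81 − (130/81)² = 3836/6561

3836/6561


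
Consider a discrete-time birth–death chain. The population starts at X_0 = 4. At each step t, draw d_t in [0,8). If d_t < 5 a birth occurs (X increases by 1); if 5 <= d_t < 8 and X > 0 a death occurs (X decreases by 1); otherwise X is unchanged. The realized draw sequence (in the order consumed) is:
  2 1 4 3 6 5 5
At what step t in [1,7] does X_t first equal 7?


3

t=0: X=4, d=2 → birth, X_1=5
t=1: X=5, d=1 → birth, X_2=6
t=2: X=6, d=4 → birth, X_3=7
t=3: X=7, d=3 → birth, X_4=8
t=4: X=8, d=6 → death, X_5=7
t=5: X=7, d=5 → death, X_6=6
t=6: X=6, d=5 → death, X_7=5


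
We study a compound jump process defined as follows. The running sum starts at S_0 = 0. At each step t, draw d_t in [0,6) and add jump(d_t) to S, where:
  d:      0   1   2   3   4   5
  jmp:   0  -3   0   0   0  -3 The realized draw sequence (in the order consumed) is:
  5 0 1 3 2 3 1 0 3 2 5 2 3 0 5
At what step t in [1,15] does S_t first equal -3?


t=0: S=0, d=5, jump=-3, S_1=-3
t=1: S=-3, d=0, jump=0, S_2=-3
t=2: S=-3, d=1, jump=-3, S_3=-6
t=3: S=-6, d=3, jump=0, S_4=-6
t=4: S=-6, d=2, jump=0, S_5=-6
t=5: S=-6, d=3, jump=0, S_6=-6
t=6: S=-6, d=1, jump=-3, S_7=-9
t=7: S=-9, d=0, jump=0, S_8=-9
t=8: S=-9, d=3, jump=0, S_9=-9
t=9: S=-9, d=2, jump=0, S_10=-9
t=10: S=-9, d=5, jump=-3, S_11=-12
t=11: S=-12, d=2, jump=0, S_12=-12
t=12: S=-12, d=3, jump=0, S_13=-12
t=13: S=-12, d=0, jump=0, S_14=-12
t=14: S=-12, d=5, jump=-3, S_15=-15

1


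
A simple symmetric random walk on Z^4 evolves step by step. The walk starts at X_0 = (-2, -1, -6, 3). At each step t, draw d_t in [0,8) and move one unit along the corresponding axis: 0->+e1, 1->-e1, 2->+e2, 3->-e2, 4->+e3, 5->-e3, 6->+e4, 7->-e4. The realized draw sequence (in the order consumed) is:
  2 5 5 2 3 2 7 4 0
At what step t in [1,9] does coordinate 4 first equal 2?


t=0: X=(-2, -1, -6, 3), d=2 → +e2, X_1=(-2, 0, -6, 3)
t=1: X=(-2, 0, -6, 3), d=5 → -e3, X_2=(-2, 0, -7, 3)
t=2: X=(-2, 0, -7, 3), d=5 → -e3, X_3=(-2, 0, -8, 3)
t=3: X=(-2, 0, -8, 3), d=2 → +e2, X_4=(-2, 1, -8, 3)
t=4: X=(-2, 1, -8, 3), d=3 → -e2, X_5=(-2, 0, -8, 3)
t=5: X=(-2, 0, -8, 3), d=2 → +e2, X_6=(-2, 1, -8, 3)
t=6: X=(-2, 1, -8, 3), d=7 → -e4, X_7=(-2, 1, -8, 2)
t=7: X=(-2, 1, -8, 2), d=4 → +e3, X_8=(-2, 1, -7, 2)
t=8: X=(-2, 1, -7, 2), d=0 → +e1, X_9=(-1, 1, -7, 2)

7


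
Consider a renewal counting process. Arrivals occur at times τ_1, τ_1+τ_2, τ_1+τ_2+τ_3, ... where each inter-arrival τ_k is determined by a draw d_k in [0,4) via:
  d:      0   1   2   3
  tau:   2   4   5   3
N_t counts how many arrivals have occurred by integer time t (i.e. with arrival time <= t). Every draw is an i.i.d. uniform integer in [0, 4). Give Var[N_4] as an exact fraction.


71/256

Inter-arrival values over d=0..3: [2, 4, 5, 3]
Each d has probability 1/4, so the pmf of τ is: f(2) = 1/4, f(3) = 1/4, f(4) = 1/4, f(5) = 1/4
Let p_n(j) = P(N_n = j), with p_0 = [1]. Condition on τ_1: p_n(0) = P(τ > n), and for j >= 1, p_n(j) = Σ_{k<=n} f(k)·p_{n−k}(j−1)
p_1 = [1]  (j = 0)
p_2 = [3/4, 1/4]  (j = 0..1)
p_3 = [1/2, 1/2]  (j = 0..1)
p_4 = [1/4, 11/16, 1/16]  (j = 0..2)
E[N_4] = Σ j·p_4(j) = 13/16;  E[N_4²] = Σ j²·p_4(j) = 15/16
Var[N_4] = 15/16 − (13/16)² = 71/256


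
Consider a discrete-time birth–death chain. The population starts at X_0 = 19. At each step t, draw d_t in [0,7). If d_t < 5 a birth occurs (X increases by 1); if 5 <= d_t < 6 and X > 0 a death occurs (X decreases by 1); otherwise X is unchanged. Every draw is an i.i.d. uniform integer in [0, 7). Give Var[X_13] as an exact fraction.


338/49

X can drop by at most 1 per step and X_0 = 19 > T = 13, so X_t >= 19 − t >= 6 > 0 for every t <= 13: the floor at 0 (the 'and X > 0' condition) never binds. Hence X_13 = X_0 + Σ_{t<13} Y_t with i.i.d. increments Y_t = y(d_t) ∈ {+1, −1, 0}.
Outcome values over d=0..6: [1, 1, 1, 1, 1, -1, 0]
Σy = 4, Σy² = 6, M = 7
μ = 4/7 = 4/7,  σ² = 6/7 − (4/7)² = 26/49
Independent increments: Var[X_13] = 13·σ² = 13·(26/49) = 338/49


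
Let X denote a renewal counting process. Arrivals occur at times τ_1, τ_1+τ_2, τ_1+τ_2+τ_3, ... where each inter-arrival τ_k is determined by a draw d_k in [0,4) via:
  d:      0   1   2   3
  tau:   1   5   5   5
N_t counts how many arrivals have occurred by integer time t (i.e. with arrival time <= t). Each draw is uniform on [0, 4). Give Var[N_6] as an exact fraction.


5082567/16777216

Inter-arrival values over d=0..3: [1, 5, 5, 5]
Each d has probability 1/4, so the pmf of τ is: f(1) = 1/4, f(5) = 3/4
Let p_n(j) = P(N_n = j), with p_0 = [1]. Condition on τ_1: p_n(0) = P(τ > n), and for j >= 1, p_n(j) = Σ_{k<=n} f(k)·p_{n−k}(j−1)
p_1 = [3/4, 1/4]  (j = 0..1)
p_2 = [3/4, 3/16, 1/16]  (j = 0..2)
p_3 = [3/4, 3/16, 3/64, 1/64]  (j = 0..3)
p_4 = [3/4, 3/16, 3/64, 3/256, 1/256]  (j = 0..4)
p_5 = [0, 15/16, 3/64, 3/256, 3/1024, 1/1024]  (j = 0..5)
p_6 = [0, 9/16, 27/64, 3/256, 3/1024, 3/4096, 1/4096]  (j = 0..6)
E[N_6] = Σ j·p_6(j) = 5973/4096;  E[N_6²] = Σ j²·p_6(j) = 9951/4096
Var[N_6] = 9951/4096 − (5973/4096)² = 5082567/16777216


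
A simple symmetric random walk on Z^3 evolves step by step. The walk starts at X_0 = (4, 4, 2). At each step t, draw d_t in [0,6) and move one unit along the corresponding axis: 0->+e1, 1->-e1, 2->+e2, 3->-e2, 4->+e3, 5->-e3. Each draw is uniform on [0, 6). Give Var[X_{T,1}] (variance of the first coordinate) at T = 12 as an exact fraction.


Outcome values over d=0..5: [1, -1, 0, 0, 0, 0]
Σy = 0, Σy² = 2, M = 6
μ = 0/6 = 0,  σ² = 2/6 − (0)² = 1/3
Independent increments: Var[X_12] = 12·σ² = 12·(1/3) = 4

4


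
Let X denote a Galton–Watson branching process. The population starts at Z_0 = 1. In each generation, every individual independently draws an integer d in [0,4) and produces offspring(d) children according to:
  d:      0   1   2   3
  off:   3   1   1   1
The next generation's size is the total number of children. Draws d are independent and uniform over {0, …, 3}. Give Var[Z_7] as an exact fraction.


Outcome values over d=0..3: [3, 1, 1, 1]
Σy = 6, Σy² = 12, M = 4
μ = 6/4 = 3/2,  σ² = 12/4 − (3/2)² = 3/4
V_0 = 0, E_0 = 1
V_1 = 3/4·E_0 + (3/2)²·V_0 = 3/4;  E_1 = 3/2
V_2 = 3/4·E_1 + (3/2)²·V_1 = 45/16;  E_2 = 9/4
V_3 = 3/4·E_2 + (3/2)²·V_2 = 513/64;  E_3 = 27/8
V_4 = 3/4·E_3 + (3/2)²·V_3 = 5265/256;  E_4 = 81/16
V_5 = 3/4·E_4 + (3/2)²·V_4 = 51273/1024;  E_5 = 243/32
V_6 = 3/4·E_5 + (3/2)²·V_5 = 484785/4096;  E_6 = 729/64
V_7 = 3/4·E_6 + (3/2)²·V_6 = 4503033/16384;  E_7 = 2187/128

4503033/16384


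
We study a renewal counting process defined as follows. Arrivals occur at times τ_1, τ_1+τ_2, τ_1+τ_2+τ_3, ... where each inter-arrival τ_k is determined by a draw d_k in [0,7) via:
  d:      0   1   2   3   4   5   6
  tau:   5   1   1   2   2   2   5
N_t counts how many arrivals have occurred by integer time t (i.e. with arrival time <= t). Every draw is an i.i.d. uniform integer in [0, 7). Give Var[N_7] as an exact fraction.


756666512374/678223072849

Inter-arrival values over d=0..6: [5, 1, 1, 2, 2, 2, 5]
Each d has probability 1/7, so the pmf of τ is: f(1) = 2/7, f(2) = 3/7, f(5) = 2/7
Let p_n(j) = P(N_n = j), with p_0 = [1]. Condition on τ_1: p_n(0) = P(τ > n), and for j >= 1, p_n(j) = Σ_{k<=n} f(k)·p_{n−k}(j−1)
p_1 = [5/7, 2/7]  (j = 0..1)
p_2 = [2/7, 31/49, 4/49]  (j = 0..2)
p_3 = [2/7, 19/49, 104/343, 8/343]  (j = 0..3)
p_4 = [2/7, 10/49, 131/343, 292/2401, 16/2401]  (j = 0..4)
p_5 = [0, 24/49, 11/49, 82/343, 752/16807, 32/16807]  (j = 0..5)
p_6 = [0, 16/49, 106/343, 547/2401, 2024/16807, 1840/117649, 64/117649]  (j = 0..6)
p_7 = [0, 4/49, 166/343, 499/2401, 2816/16807, 6304/117649, 4352/823543, 128/823543]  (j = 0..7)
E[N_7] = Σ j·p_7(j) = 2177415/823543;  E[N_7²] = Σ j²·p_7(j) = 6675793/823543
Var[N_7] = 6675793/823543 − (2177415/823543)² = 756666512374/678223072849


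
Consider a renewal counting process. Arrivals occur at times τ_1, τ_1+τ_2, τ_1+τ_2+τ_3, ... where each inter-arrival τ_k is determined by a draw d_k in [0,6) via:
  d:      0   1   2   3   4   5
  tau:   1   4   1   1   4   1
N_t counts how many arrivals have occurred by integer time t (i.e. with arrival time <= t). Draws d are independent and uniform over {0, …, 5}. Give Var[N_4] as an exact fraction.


9452/6561

Inter-arrival values over d=0..5: [1, 4, 1, 1, 4, 1]
Each d has probability 1/6, so the pmf of τ is: f(1) = 2/3, f(4) = 1/3
Let p_n(j) = P(N_n = j), with p_0 = [1]. Condition on τ_1: p_n(0) = P(τ > n), and for j >= 1, p_n(j) = Σ_{k<=n} f(k)·p_{n−k}(j−1)
p_1 = [1/3, 2/3]  (j = 0..1)
p_2 = [1/3, 2/9, 4/9]  (j = 0..2)
p_3 = [1/3, 2/9, 4/27, 8/27]  (j = 0..3)
p_4 = [0, 5/9, 4/27, 8/81, 16/81]  (j = 0..4)
E[N_4] = Σ j·p_4(j) = 157/81;  E[N_4²] = Σ j²·p_4(j) = 421/81
Var[N_4] = 421/81 − (157/81)² = 9452/6561


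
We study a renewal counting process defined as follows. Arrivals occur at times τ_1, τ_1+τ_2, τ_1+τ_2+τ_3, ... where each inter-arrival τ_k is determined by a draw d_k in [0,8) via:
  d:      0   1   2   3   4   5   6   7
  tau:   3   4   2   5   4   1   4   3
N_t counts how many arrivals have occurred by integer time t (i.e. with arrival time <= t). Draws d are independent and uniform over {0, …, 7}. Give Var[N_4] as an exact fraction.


Inter-arrival values over d=0..7: [3, 4, 2, 5, 4, 1, 4, 3]
Each d has probability 1/8, so the pmf of τ is: f(1) = 1/8, f(2) = 1/8, f(3) = 1/4, f(4) = 3/8, f(5) = 1/8
Let p_n(j) = P(N_n = j), with p_0 = [1]. Condition on τ_1: p_n(0) = P(τ > n), and for j >= 1, p_n(j) = Σ_{k<=n} f(k)·p_{n−k}(j−1)
p_1 = [7/8, 1/8]  (j = 0..1)
p_2 = [3/4, 15/64, 1/64]  (j = 0..2)
p_3 = [1/2, 29/64, 23/512, 1/512]  (j = 0..3)
p_4 = [1/8, 3/4, 15/128, 31/4096, 1/4096]  (j = 0..4)
E[N_4] = Σ j·p_4(j) = 4129/4096;  E[N_4²] = Σ j²·p_4(j) = 5287/4096
Var[N_4] = 5287/4096 − (4129/4096)² = 4606911/16777216

4606911/16777216


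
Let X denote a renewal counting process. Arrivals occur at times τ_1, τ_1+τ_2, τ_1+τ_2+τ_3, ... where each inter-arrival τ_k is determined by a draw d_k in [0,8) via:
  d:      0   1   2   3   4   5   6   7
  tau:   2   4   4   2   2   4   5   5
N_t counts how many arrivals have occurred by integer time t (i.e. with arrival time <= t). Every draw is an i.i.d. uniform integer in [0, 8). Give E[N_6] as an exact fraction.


755/512

Inter-arrival values over d=0..7: [2, 4, 4, 2, 2, 4, 5, 5]
Each d has probability 1/8, so the pmf of τ is: f(2) = 3/8, f(4) = 3/8, f(5) = 1/4
Renewal equation for m(n) = E[N_n]: condition on τ_1 = k (if k <= n, one arrival plus a fresh copy on the remaining n−k steps): m(n) = F(n) + Σ_{k<=n} f(k)·m(n−k), where F(n) = P(τ <= n) and m(0) = 0
m(1) = F(1) = 0
m(2) = F(2) = 3/8
m(3) = F(3) = 3/8
m(4) = F(4) + f(2)·m(2) = 3/4 + 3/8·3/8 = 57/64
m(5) = F(5) + f(2)·m(3) = 1 + 3/8·3/8 = 73/64
m(6) = F(6) + f(2)·m(4) + f(4)·m(2) = 1 + 3/8·57/64 + 3/8·3/8 = 755/512
E[N_6] = m(6) = 755/512


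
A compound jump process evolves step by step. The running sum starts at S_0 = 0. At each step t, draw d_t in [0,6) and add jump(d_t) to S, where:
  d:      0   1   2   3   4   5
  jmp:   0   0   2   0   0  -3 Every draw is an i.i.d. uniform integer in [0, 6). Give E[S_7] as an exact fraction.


Outcome values over d=0..5: [0, 0, 2, 0, 0, -3]
Σy = -1, Σy² = 13, M = 6
μ = -1/6 = -1/6,  σ² = 13/6 − (-1/6)² = 77/36
E[S_7] = 0 + 7·(-1/6) = -7/6

-7/6


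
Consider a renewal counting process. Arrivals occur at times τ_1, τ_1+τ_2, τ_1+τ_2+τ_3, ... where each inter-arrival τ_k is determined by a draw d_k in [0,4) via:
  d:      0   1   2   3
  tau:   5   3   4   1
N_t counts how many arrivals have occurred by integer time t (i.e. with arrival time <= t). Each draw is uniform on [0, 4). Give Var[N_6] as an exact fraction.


Inter-arrival values over d=0..3: [5, 3, 4, 1]
Each d has probability 1/4, so the pmf of τ is: f(1) = 1/4, f(3) = 1/4, f(4) = 1/4, f(5) = 1/4
Let p_n(j) = P(N_n = j), with p_0 = [1]. Condition on τ_1: p_n(0) = P(τ > n), and for j >= 1, p_n(j) = Σ_{k<=n} f(k)·p_{n−k}(j−1)
p_1 = [3/4, 1/4]  (j = 0..1)
p_2 = [3/4, 3/16, 1/16]  (j = 0..2)
p_3 = [1/2, 7/16, 3/64, 1/64]  (j = 0..3)
p_4 = [1/4, 9/16, 11/64, 3/256, 1/256]  (j = 0..4)
p_5 = [0, 11/16, 1/4, 15/256, 3/1024, 1/1024]  (j = 0..5)
p_6 = [0, 1/2, 25/64, 23/256, 19/1024, 3/4096, 1/4096]  (j = 0..6)
E[N_6] = Σ j·p_6(j) = 6677/4096;  E[N_6²] = Σ j²·p_6(j) = 13087/4096
Var[N_6] = 13087/4096 − (6677/4096)² = 9022023/16777216

9022023/16777216


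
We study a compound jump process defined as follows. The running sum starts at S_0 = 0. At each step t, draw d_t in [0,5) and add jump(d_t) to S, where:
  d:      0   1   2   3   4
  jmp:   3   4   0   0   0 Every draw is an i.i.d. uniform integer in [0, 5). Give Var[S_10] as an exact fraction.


152/5

Outcome values over d=0..4: [3, 4, 0, 0, 0]
Σy = 7, Σy² = 25, M = 5
μ = 7/5 = 7/5,  σ² = 25/5 − (7/5)² = 76/25
Independent increments: Var[S_10] = 10·σ² = 10·(76/25) = 152/5


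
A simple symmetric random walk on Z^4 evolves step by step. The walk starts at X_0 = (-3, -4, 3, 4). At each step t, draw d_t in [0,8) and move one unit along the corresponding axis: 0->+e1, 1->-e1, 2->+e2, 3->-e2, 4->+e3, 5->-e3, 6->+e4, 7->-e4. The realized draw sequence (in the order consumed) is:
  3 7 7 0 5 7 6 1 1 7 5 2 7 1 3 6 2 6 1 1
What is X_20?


(-7, -4, 1, 2)

t=0: X=(-3, -4, 3, 4), d=3 → -e2, X_1=(-3, -5, 3, 4)
t=1: X=(-3, -5, 3, 4), d=7 → -e4, X_2=(-3, -5, 3, 3)
t=2: X=(-3, -5, 3, 3), d=7 → -e4, X_3=(-3, -5, 3, 2)
t=3: X=(-3, -5, 3, 2), d=0 → +e1, X_4=(-2, -5, 3, 2)
t=4: X=(-2, -5, 3, 2), d=5 → -e3, X_5=(-2, -5, 2, 2)
t=5: X=(-2, -5, 2, 2), d=7 → -e4, X_6=(-2, -5, 2, 1)
t=6: X=(-2, -5, 2, 1), d=6 → +e4, X_7=(-2, -5, 2, 2)
t=7: X=(-2, -5, 2, 2), d=1 → -e1, X_8=(-3, -5, 2, 2)
t=8: X=(-3, -5, 2, 2), d=1 → -e1, X_9=(-4, -5, 2, 2)
t=9: X=(-4, -5, 2, 2), d=7 → -e4, X_10=(-4, -5, 2, 1)
t=10: X=(-4, -5, 2, 1), d=5 → -e3, X_11=(-4, -5, 1, 1)
t=11: X=(-4, -5, 1, 1), d=2 → +e2, X_12=(-4, -4, 1, 1)
t=12: X=(-4, -4, 1, 1), d=7 → -e4, X_13=(-4, -4, 1, 0)
t=13: X=(-4, -4, 1, 0), d=1 → -e1, X_14=(-5, -4, 1, 0)
t=14: X=(-5, -4, 1, 0), d=3 → -e2, X_15=(-5, -5, 1, 0)
t=15: X=(-5, -5, 1, 0), d=6 → +e4, X_16=(-5, -5, 1, 1)
t=16: X=(-5, -5, 1, 1), d=2 → +e2, X_17=(-5, -4, 1, 1)
t=17: X=(-5, -4, 1, 1), d=6 → +e4, X_18=(-5, -4, 1, 2)
t=18: X=(-5, -4, 1, 2), d=1 → -e1, X_19=(-6, -4, 1, 2)
t=19: X=(-6, -4, 1, 2), d=1 → -e1, X_20=(-7, -4, 1, 2)


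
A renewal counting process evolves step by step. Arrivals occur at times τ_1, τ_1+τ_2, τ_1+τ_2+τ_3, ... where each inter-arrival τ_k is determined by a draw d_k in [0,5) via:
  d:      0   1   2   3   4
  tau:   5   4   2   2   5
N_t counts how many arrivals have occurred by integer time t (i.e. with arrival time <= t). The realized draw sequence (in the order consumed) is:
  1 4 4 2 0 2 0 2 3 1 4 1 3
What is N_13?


2

draw d_1=1: τ_1=4, arrival time A_1=4
draw d_2=4: τ_2=5, arrival time A_2=9
draw d_3=4: τ_3=5, arrival time A_3=14
draw d_4=2: τ_4=2, arrival time A_4=16
draw d_5=0: τ_5=5, arrival time A_5=21
draw d_6=2: τ_6=2, arrival time A_6=23
draw d_7=0: τ_7=5, arrival time A_7=28
draw d_8=2: τ_8=2, arrival time A_8=30
draw d_9=3: τ_9=2, arrival time A_9=32
draw d_10=1: τ_10=4, arrival time A_10=36
draw d_11=4: τ_11=5, arrival time A_11=41
draw d_12=1: τ_12=4, arrival time A_12=45
draw d_13=3: τ_13=2, arrival time A_13=47
N_t over t=0..13: 0:0 1:0 2:0 3:0 4:1 5:1 6:1 7:1 8:1 9:2 10:2 11:2 12:2 13:2


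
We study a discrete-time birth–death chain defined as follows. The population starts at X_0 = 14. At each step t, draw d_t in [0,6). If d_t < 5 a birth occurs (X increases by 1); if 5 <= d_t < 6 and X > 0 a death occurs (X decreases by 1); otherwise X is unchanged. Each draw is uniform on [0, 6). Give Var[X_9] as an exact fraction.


5

X can drop by at most 1 per step and X_0 = 14 > T = 9, so X_t >= 14 − t >= 5 > 0 for every t <= 9: the floor at 0 (the 'and X > 0' condition) never binds. Hence X_9 = X_0 + Σ_{t<9} Y_t with i.i.d. increments Y_t = y(d_t) ∈ {+1, −1, 0}.
Outcome values over d=0..5: [1, 1, 1, 1, 1, -1]
Σy = 4, Σy² = 6, M = 6
μ = 4/6 = 2/3,  σ² = 6/6 − (2/3)² = 5/9
Independent increments: Var[X_9] = 9·σ² = 9·(5/9) = 5


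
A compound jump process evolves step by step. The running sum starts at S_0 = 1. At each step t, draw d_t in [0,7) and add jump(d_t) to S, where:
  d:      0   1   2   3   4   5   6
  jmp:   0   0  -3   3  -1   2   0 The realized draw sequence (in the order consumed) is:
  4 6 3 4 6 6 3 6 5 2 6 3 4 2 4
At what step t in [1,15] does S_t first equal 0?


1

t=0: S=1, d=4, jump=-1, S_1=0
t=1: S=0, d=6, jump=0, S_2=0
t=2: S=0, d=3, jump=3, S_3=3
t=3: S=3, d=4, jump=-1, S_4=2
t=4: S=2, d=6, jump=0, S_5=2
t=5: S=2, d=6, jump=0, S_6=2
t=6: S=2, d=3, jump=3, S_7=5
t=7: S=5, d=6, jump=0, S_8=5
t=8: S=5, d=5, jump=2, S_9=7
t=9: S=7, d=2, jump=-3, S_10=4
t=10: S=4, d=6, jump=0, S_11=4
t=11: S=4, d=3, jump=3, S_12=7
t=12: S=7, d=4, jump=-1, S_13=6
t=13: S=6, d=2, jump=-3, S_14=3
t=14: S=3, d=4, jump=-1, S_15=2


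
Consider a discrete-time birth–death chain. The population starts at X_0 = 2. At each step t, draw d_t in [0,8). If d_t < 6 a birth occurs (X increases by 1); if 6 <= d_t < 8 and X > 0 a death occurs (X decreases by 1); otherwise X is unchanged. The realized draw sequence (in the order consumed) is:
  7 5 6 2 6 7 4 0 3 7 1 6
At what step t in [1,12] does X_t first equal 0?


t=0: X=2, d=7 → death, X_1=1
t=1: X=1, d=5 → birth, X_2=2
t=2: X=2, d=6 → death, X_3=1
t=3: X=1, d=2 → birth, X_4=2
t=4: X=2, d=6 → death, X_5=1
t=5: X=1, d=7 → death, X_6=0
t=6: X=0, d=4 → birth, X_7=1
t=7: X=1, d=0 → birth, X_8=2
t=8: X=2, d=3 → birth, X_9=3
t=9: X=3, d=7 → death, X_10=2
t=10: X=2, d=1 → birth, X_11=3
t=11: X=3, d=6 → death, X_12=2

6


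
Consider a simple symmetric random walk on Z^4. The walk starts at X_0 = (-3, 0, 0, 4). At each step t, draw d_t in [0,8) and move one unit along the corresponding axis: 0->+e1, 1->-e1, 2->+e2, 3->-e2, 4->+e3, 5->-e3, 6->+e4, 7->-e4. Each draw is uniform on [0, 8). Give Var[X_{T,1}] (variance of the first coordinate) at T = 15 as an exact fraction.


15/4

Outcome values over d=0..7: [1, -1, 0, 0, 0, 0, 0, 0]
Σy = 0, Σy² = 2, M = 8
μ = 0/8 = 0,  σ² = 2/8 − (0)² = 1/4
Independent increments: Var[X_15] = 15·σ² = 15·(1/4) = 15/4


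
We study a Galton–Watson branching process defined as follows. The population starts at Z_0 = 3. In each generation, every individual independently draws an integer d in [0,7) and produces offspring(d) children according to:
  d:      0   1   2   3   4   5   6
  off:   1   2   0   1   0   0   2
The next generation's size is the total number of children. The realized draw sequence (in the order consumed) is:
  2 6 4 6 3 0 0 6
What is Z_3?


gen 0: Z_0=3, draws=[2, 6, 4], offspring=[0, 2, 0], Z_1=2
gen 1: Z_1=2, draws=[6, 3], offspring=[2, 1], Z_2=3
gen 2: Z_2=3, draws=[0, 0, 6], offspring=[1, 1, 2], Z_3=4

4


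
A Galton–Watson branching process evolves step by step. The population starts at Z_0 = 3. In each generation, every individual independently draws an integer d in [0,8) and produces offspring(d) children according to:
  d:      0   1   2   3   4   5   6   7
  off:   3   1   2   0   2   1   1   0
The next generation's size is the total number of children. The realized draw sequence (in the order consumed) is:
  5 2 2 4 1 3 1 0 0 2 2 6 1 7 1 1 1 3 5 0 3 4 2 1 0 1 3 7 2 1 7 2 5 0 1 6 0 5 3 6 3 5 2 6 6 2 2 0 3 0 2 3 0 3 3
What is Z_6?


21

gen 0: Z_0=3, draws=[5, 2, 2], offspring=[1, 2, 2], Z_1=5
gen 1: Z_1=5, draws=[4, 1, 3, 1, 0], offspring=[2, 1, 0, 1, 3], Z_2=7
gen 2: Z_2=7, draws=[0, 2, 2, 6, 1, 7, 1], offspring=[3, 2, 2, 1, 1, 0, 1], Z_3=10
gen 3: Z_3=10, draws=[1, 1, 3, 5, 0, 3, 4, 2, 1, 0], offspring=[1, 1, 0, 1, 3, 0, 2, 2, 1, 3], Z_4=14
gen 4: Z_4=14, draws=[1, 3, 7, 2, 1, 7, 2, 5, 0, 1, 6, 0, 5, 3], offspring=[1, 0, 0, 2, 1, 0, 2, 1, 3, 1, 1, 3, 1, 0], Z_5=16
gen 5: Z_5=16, draws=[6, 3, 5, 2, 6, 6, 2, 2, 0, 3, 0, 2, 3, 0, 3, 3], offspring=[1, 0, 1, 2, 1, 1, 2, 2, 3, 0, 3, 2, 0, 3, 0, 0], Z_6=21


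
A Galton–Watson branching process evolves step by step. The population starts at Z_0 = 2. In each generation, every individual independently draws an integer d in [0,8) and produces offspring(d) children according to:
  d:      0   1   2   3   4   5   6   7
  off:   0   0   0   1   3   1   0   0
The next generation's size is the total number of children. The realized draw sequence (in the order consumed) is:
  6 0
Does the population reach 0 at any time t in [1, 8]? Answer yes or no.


yes

gen 0: Z_0=2, draws=[6, 0], offspring=[0, 0], Z_1=0
gen 1: Z_1=0, draws=[], offspring=[], Z_2=0
gen 2: Z_2=0, draws=[], offspring=[], Z_3=0
gen 3: Z_3=0, draws=[], offspring=[], Z_4=0
gen 4: Z_4=0, draws=[], offspring=[], Z_5=0
gen 5: Z_5=0, draws=[], offspring=[], Z_6=0
gen 6: Z_6=0, draws=[], offspring=[], Z_7=0
gen 7: Z_7=0, draws=[], offspring=[], Z_8=0


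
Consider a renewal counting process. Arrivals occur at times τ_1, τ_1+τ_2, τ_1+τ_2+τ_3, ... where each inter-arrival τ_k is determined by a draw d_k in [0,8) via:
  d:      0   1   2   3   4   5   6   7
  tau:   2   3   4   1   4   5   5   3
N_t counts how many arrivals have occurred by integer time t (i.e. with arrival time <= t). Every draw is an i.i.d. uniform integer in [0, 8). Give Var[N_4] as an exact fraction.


6475711/16777216

Inter-arrival values over d=0..7: [2, 3, 4, 1, 4, 5, 5, 3]
Each d has probability 1/8, so the pmf of τ is: f(1) = 1/8, f(2) = 1/8, f(3) = 1/4, f(4) = 1/4, f(5) = 1/4
Let p_n(j) = P(N_n = j), with p_0 = [1]. Condition on τ_1: p_n(0) = P(τ > n), and for j >= 1, p_n(j) = Σ_{k<=n} f(k)·p_{n−k}(j−1)
p_1 = [7/8, 1/8]  (j = 0..1)
p_2 = [3/4, 15/64, 1/64]  (j = 0..2)
p_3 = [1/2, 29/64, 23/512, 1/512]  (j = 0..3)
p_4 = [1/4, 5/8, 15/128, 31/4096, 1/4096]  (j = 0..4)
E[N_4] = Σ j·p_4(j) = 3617/4096;  E[N_4²] = Σ j²·p_4(j) = 4775/4096
Var[N_4] = 4775/4096 − (3617/4096)² = 6475711/16777216


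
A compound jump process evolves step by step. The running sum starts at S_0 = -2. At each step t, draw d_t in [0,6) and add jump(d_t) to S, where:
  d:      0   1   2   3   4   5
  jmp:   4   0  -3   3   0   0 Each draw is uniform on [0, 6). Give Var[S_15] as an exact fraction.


235/3

Outcome values over d=0..5: [4, 0, -3, 3, 0, 0]
Σy = 4, Σy² = 34, M = 6
μ = 4/6 = 2/3,  σ² = 34/6 − (2/3)² = 47/9
Independent increments: Var[S_15] = 15·σ² = 15·(47/9) = 235/3


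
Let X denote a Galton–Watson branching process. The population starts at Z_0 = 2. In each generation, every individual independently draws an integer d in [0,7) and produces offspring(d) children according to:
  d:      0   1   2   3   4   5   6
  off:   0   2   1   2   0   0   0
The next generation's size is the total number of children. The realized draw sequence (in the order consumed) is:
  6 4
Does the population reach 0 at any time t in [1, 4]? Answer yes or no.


yes

gen 0: Z_0=2, draws=[6, 4], offspring=[0, 0], Z_1=0
gen 1: Z_1=0, draws=[], offspring=[], Z_2=0
gen 2: Z_2=0, draws=[], offspring=[], Z_3=0
gen 3: Z_3=0, draws=[], offspring=[], Z_4=0


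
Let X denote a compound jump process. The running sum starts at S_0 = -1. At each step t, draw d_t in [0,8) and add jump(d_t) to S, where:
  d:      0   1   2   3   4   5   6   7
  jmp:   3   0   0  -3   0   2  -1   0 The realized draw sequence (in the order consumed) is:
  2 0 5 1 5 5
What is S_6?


8

t=0: S=-1, d=2, jump=0, S_1=-1
t=1: S=-1, d=0, jump=3, S_2=2
t=2: S=2, d=5, jump=2, S_3=4
t=3: S=4, d=1, jump=0, S_4=4
t=4: S=4, d=5, jump=2, S_5=6
t=5: S=6, d=5, jump=2, S_6=8


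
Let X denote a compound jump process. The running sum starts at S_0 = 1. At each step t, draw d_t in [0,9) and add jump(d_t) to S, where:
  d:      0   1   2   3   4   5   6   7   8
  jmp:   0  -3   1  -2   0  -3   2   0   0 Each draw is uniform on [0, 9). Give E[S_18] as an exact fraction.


Outcome values over d=0..8: [0, -3, 1, -2, 0, -3, 2, 0, 0]
Σy = -5, Σy² = 27, M = 9
μ = -5/9 = -5/9,  σ² = 27/9 − (-5/9)² = 218/81
E[S_18] = 1 + 18·(-5/9) = -9

-9


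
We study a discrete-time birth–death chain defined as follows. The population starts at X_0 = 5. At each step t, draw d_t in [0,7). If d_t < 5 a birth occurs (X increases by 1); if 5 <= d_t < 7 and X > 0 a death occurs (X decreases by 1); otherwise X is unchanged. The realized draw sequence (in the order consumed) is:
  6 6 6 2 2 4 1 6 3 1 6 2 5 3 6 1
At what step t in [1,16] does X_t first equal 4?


t=0: X=5, d=6 → death, X_1=4
t=1: X=4, d=6 → death, X_2=3
t=2: X=3, d=6 → death, X_3=2
t=3: X=2, d=2 → birth, X_4=3
t=4: X=3, d=2 → birth, X_5=4
t=5: X=4, d=4 → birth, X_6=5
t=6: X=5, d=1 → birth, X_7=6
t=7: X=6, d=6 → death, X_8=5
t=8: X=5, d=3 → birth, X_9=6
t=9: X=6, d=1 → birth, X_10=7
t=10: X=7, d=6 → death, X_11=6
t=11: X=6, d=2 → birth, X_12=7
t=12: X=7, d=5 → death, X_13=6
t=13: X=6, d=3 → birth, X_14=7
t=14: X=7, d=6 → death, X_15=6
t=15: X=6, d=1 → birth, X_16=7

1


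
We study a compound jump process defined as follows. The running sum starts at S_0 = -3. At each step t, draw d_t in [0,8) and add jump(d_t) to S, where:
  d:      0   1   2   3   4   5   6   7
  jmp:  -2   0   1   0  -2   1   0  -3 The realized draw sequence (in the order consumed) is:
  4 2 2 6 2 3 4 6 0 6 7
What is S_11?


-9

t=0: S=-3, d=4, jump=-2, S_1=-5
t=1: S=-5, d=2, jump=1, S_2=-4
t=2: S=-4, d=2, jump=1, S_3=-3
t=3: S=-3, d=6, jump=0, S_4=-3
t=4: S=-3, d=2, jump=1, S_5=-2
t=5: S=-2, d=3, jump=0, S_6=-2
t=6: S=-2, d=4, jump=-2, S_7=-4
t=7: S=-4, d=6, jump=0, S_8=-4
t=8: S=-4, d=0, jump=-2, S_9=-6
t=9: S=-6, d=6, jump=0, S_10=-6
t=10: S=-6, d=7, jump=-3, S_11=-9


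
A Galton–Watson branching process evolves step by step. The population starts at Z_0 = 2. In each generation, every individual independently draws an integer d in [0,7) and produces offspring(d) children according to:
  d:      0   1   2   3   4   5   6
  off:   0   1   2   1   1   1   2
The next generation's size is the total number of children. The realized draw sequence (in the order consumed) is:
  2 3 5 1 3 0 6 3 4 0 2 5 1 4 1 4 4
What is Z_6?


3

gen 0: Z_0=2, draws=[2, 3], offspring=[2, 1], Z_1=3
gen 1: Z_1=3, draws=[5, 1, 3], offspring=[1, 1, 1], Z_2=3
gen 2: Z_2=3, draws=[0, 6, 3], offspring=[0, 2, 1], Z_3=3
gen 3: Z_3=3, draws=[4, 0, 2], offspring=[1, 0, 2], Z_4=3
gen 4: Z_4=3, draws=[5, 1, 4], offspring=[1, 1, 1], Z_5=3
gen 5: Z_5=3, draws=[1, 4, 4], offspring=[1, 1, 1], Z_6=3


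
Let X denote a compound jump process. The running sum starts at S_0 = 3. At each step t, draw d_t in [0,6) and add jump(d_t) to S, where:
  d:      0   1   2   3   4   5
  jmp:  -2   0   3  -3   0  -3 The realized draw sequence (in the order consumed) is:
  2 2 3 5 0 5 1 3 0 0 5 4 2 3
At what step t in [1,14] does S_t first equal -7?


t=0: S=3, d=2, jump=3, S_1=6
t=1: S=6, d=2, jump=3, S_2=9
t=2: S=9, d=3, jump=-3, S_3=6
t=3: S=6, d=5, jump=-3, S_4=3
t=4: S=3, d=0, jump=-2, S_5=1
t=5: S=1, d=5, jump=-3, S_6=-2
t=6: S=-2, d=1, jump=0, S_7=-2
t=7: S=-2, d=3, jump=-3, S_8=-5
t=8: S=-5, d=0, jump=-2, S_9=-7
t=9: S=-7, d=0, jump=-2, S_10=-9
t=10: S=-9, d=5, jump=-3, S_11=-12
t=11: S=-12, d=4, jump=0, S_12=-12
t=12: S=-12, d=2, jump=3, S_13=-9
t=13: S=-9, d=3, jump=-3, S_14=-12

9


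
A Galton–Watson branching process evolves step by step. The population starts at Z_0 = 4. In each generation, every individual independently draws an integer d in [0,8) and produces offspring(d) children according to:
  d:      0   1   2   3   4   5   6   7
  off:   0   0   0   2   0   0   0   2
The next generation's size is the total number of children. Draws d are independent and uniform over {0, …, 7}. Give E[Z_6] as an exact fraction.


Outcome values over d=0..7: [0, 0, 0, 2, 0, 0, 0, 2]
Σy = 4, Σy² = 8, M = 8
μ = 4/8 = 1/2,  σ² = 8/8 − (1/2)² = 3/4
E[Z_0] = 4
E[Z_1] = 1/2·E[Z_0] = 2
E[Z_2] = 1/2·E[Z_1] = 1
E[Z_3] = 1/2·E[Z_2] = 1/2
E[Z_4] = 1/2·E[Z_3] = 1/4
E[Z_5] = 1/2·E[Z_4] = 1/8
E[Z_6] = 1/2·E[Z_5] = 1/16

1/16


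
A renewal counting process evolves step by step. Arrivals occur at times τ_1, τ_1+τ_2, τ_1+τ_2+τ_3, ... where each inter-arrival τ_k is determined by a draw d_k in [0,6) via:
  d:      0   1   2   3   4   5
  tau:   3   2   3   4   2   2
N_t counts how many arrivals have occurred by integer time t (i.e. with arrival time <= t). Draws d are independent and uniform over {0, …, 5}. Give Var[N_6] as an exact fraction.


1367/5184

Inter-arrival values over d=0..5: [3, 2, 3, 4, 2, 2]
Each d has probability 1/6, so the pmf of τ is: f(2) = 1/2, f(3) = 1/3, f(4) = 1/6
Let p_n(j) = P(N_n = j), with p_0 = [1]. Condition on τ_1: p_n(0) = P(τ > n), and for j >= 1, p_n(j) = Σ_{k<=n} f(k)·p_{n−k}(j−1)
p_1 = [1]  (j = 0)
p_2 = [1/2, 1/2]  (j = 0..1)
p_3 = [1/6, 5/6]  (j = 0..1)
p_4 = [0, 3/4, 1/4]  (j = 0..2)
p_5 = [0, 5/12, 7/12]  (j = 0..2)
p_6 = [0, 5/36, 53/72, 1/8]  (j = 0..3)
E[N_6] = Σ j·p_6(j) = 143/72;  E[N_6²] = Σ j²·p_6(j) = 101/24
Var[N_6] = 101/24 − (143/72)² = 1367/5184


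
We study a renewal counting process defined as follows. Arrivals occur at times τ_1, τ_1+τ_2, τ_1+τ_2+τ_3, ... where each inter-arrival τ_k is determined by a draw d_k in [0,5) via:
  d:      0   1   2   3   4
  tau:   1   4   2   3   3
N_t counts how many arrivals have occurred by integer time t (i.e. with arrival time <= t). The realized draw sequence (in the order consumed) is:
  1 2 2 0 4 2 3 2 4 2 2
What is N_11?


draw d_1=1: τ_1=4, arrival time A_1=4
draw d_2=2: τ_2=2, arrival time A_2=6
draw d_3=2: τ_3=2, arrival time A_3=8
draw d_4=0: τ_4=1, arrival time A_4=9
draw d_5=4: τ_5=3, arrival time A_5=12
draw d_6=2: τ_6=2, arrival time A_6=14
draw d_7=3: τ_7=3, arrival time A_7=17
draw d_8=2: τ_8=2, arrival time A_8=19
draw d_9=4: τ_9=3, arrival time A_9=22
draw d_10=2: τ_10=2, arrival time A_10=24
draw d_11=2: τ_11=2, arrival time A_11=26
N_t over t=0..11: 0:0 1:0 2:0 3:0 4:1 5:1 6:2 7:2 8:3 9:4 10:4 11:4

4


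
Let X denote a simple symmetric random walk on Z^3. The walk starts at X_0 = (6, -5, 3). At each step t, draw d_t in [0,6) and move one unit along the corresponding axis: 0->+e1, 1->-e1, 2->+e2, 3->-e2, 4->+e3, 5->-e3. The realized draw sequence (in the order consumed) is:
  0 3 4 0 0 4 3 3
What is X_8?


(9, -8, 5)

t=0: X=(6, -5, 3), d=0 → +e1, X_1=(7, -5, 3)
t=1: X=(7, -5, 3), d=3 → -e2, X_2=(7, -6, 3)
t=2: X=(7, -6, 3), d=4 → +e3, X_3=(7, -6, 4)
t=3: X=(7, -6, 4), d=0 → +e1, X_4=(8, -6, 4)
t=4: X=(8, -6, 4), d=0 → +e1, X_5=(9, -6, 4)
t=5: X=(9, -6, 4), d=4 → +e3, X_6=(9, -6, 5)
t=6: X=(9, -6, 5), d=3 → -e2, X_7=(9, -7, 5)
t=7: X=(9, -7, 5), d=3 → -e2, X_8=(9, -8, 5)


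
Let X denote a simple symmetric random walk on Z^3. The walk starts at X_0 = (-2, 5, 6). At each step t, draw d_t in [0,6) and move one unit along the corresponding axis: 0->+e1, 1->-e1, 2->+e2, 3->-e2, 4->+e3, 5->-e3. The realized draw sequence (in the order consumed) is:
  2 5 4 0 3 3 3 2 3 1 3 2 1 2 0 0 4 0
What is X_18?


t=0: X=(-2, 5, 6), d=2 → +e2, X_1=(-2, 6, 6)
t=1: X=(-2, 6, 6), d=5 → -e3, X_2=(-2, 6, 5)
t=2: X=(-2, 6, 5), d=4 → +e3, X_3=(-2, 6, 6)
t=3: X=(-2, 6, 6), d=0 → +e1, X_4=(-1, 6, 6)
t=4: X=(-1, 6, 6), d=3 → -e2, X_5=(-1, 5, 6)
t=5: X=(-1, 5, 6), d=3 → -e2, X_6=(-1, 4, 6)
t=6: X=(-1, 4, 6), d=3 → -e2, X_7=(-1, 3, 6)
t=7: X=(-1, 3, 6), d=2 → +e2, X_8=(-1, 4, 6)
t=8: X=(-1, 4, 6), d=3 → -e2, X_9=(-1, 3, 6)
t=9: X=(-1, 3, 6), d=1 → -e1, X_10=(-2, 3, 6)
t=10: X=(-2, 3, 6), d=3 → -e2, X_11=(-2, 2, 6)
t=11: X=(-2, 2, 6), d=2 → +e2, X_12=(-2, 3, 6)
t=12: X=(-2, 3, 6), d=1 → -e1, X_13=(-3, 3, 6)
t=13: X=(-3, 3, 6), d=2 → +e2, X_14=(-3, 4, 6)
t=14: X=(-3, 4, 6), d=0 → +e1, X_15=(-2, 4, 6)
t=15: X=(-2, 4, 6), d=0 → +e1, X_16=(-1, 4, 6)
t=16: X=(-1, 4, 6), d=4 → +e3, X_17=(-1, 4, 7)
t=17: X=(-1, 4, 7), d=0 → +e1, X_18=(0, 4, 7)

(0, 4, 7)


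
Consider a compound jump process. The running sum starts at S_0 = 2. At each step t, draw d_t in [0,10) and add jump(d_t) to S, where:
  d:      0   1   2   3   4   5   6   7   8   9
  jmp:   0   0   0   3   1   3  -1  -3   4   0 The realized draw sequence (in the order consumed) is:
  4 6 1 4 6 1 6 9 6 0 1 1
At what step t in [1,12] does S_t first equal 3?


t=0: S=2, d=4, jump=1, S_1=3
t=1: S=3, d=6, jump=-1, S_2=2
t=2: S=2, d=1, jump=0, S_3=2
t=3: S=2, d=4, jump=1, S_4=3
t=4: S=3, d=6, jump=-1, S_5=2
t=5: S=2, d=1, jump=0, S_6=2
t=6: S=2, d=6, jump=-1, S_7=1
t=7: S=1, d=9, jump=0, S_8=1
t=8: S=1, d=6, jump=-1, S_9=0
t=9: S=0, d=0, jump=0, S_10=0
t=10: S=0, d=1, jump=0, S_11=0
t=11: S=0, d=1, jump=0, S_12=0

1


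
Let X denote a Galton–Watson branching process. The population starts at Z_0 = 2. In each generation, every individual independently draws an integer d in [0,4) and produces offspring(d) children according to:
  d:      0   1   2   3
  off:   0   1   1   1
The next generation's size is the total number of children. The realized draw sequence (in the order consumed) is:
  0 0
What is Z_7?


gen 0: Z_0=2, draws=[0, 0], offspring=[0, 0], Z_1=0
gen 1: Z_1=0, draws=[], offspring=[], Z_2=0
gen 2: Z_2=0, draws=[], offspring=[], Z_3=0
gen 3: Z_3=0, draws=[], offspring=[], Z_4=0
gen 4: Z_4=0, draws=[], offspring=[], Z_5=0
gen 5: Z_5=0, draws=[], offspring=[], Z_6=0
gen 6: Z_6=0, draws=[], offspring=[], Z_7=0

0


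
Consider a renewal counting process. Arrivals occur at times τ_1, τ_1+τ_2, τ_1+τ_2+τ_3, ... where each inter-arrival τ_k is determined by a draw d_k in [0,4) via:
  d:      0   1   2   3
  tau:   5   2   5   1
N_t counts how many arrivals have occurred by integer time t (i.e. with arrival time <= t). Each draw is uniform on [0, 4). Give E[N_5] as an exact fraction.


1413/1024

Inter-arrival values over d=0..3: [5, 2, 5, 1]
Each d has probability 1/4, so the pmf of τ is: f(1) = 1/4, f(2) = 1/4, f(5) = 1/2
Renewal equation for m(n) = E[N_n]: condition on τ_1 = k (if k <= n, one arrival plus a fresh copy on the remaining n−k steps): m(n) = F(n) + Σ_{k<=n} f(k)·m(n−k), where F(n) = P(τ <= n) and m(0) = 0
m(1) = F(1) = 1/4
m(2) = F(2) + f(1)·m(1) = 1/2 + 1/4·1/4 = 9/16
m(3) = F(3) + f(1)·m(2) + f(2)·m(1) = 1/2 + 1/4·9/16 + 1/4·1/4 = 45/64
m(4) = F(4) + f(1)·m(3) + f(2)·m(2) = 1/2 + 1/4·45/64 + 1/4·9/16 = 209/256
m(5) = F(5) + f(1)·m(4) + f(2)·m(3) = 1 + 1/4·209/256 + 1/4·45/64 = 1413/1024
E[N_5] = m(5) = 1413/1024


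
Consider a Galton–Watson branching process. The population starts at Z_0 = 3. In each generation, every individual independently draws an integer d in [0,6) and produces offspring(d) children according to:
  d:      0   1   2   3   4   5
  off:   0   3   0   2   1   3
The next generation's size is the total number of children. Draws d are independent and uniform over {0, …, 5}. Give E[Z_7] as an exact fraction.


6561/128

Outcome values over d=0..5: [0, 3, 0, 2, 1, 3]
Σy = 9, Σy² = 23, M = 6
μ = 9/6 = 3/2,  σ² = 23/6 − (3/2)² = 19/12
E[Z_0] = 3
E[Z_1] = 3/2·E[Z_0] = 9/2
E[Z_2] = 3/2·E[Z_1] = 27/4
E[Z_3] = 3/2·E[Z_2] = 81/8
E[Z_4] = 3/2·E[Z_3] = 243/16
E[Z_5] = 3/2·E[Z_4] = 729/32
E[Z_6] = 3/2·E[Z_5] = 2187/64
E[Z_7] = 3/2·E[Z_6] = 6561/128


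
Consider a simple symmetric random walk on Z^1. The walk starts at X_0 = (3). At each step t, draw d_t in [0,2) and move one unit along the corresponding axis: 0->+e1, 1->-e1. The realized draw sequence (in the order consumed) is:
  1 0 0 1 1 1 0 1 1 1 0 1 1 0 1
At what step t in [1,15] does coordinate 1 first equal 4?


t=0: X=(3), d=1 → -e1, X_1=(2)
t=1: X=(2), d=0 → +e1, X_2=(3)
t=2: X=(3), d=0 → +e1, X_3=(4)
t=3: X=(4), d=1 → -e1, X_4=(3)
t=4: X=(3), d=1 → -e1, X_5=(2)
t=5: X=(2), d=1 → -e1, X_6=(1)
t=6: X=(1), d=0 → +e1, X_7=(2)
t=7: X=(2), d=1 → -e1, X_8=(1)
t=8: X=(1), d=1 → -e1, X_9=(0)
t=9: X=(0), d=1 → -e1, X_10=(-1)
t=10: X=(-1), d=0 → +e1, X_11=(0)
t=11: X=(0), d=1 → -e1, X_12=(-1)
t=12: X=(-1), d=1 → -e1, X_13=(-2)
t=13: X=(-2), d=0 → +e1, X_14=(-1)
t=14: X=(-1), d=1 → -e1, X_15=(-2)

3


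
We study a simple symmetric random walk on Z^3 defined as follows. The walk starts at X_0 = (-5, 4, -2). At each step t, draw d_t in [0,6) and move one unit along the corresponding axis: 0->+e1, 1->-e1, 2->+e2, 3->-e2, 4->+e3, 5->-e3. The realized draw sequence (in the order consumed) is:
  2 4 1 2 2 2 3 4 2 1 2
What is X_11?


t=0: X=(-5, 4, -2), d=2 → +e2, X_1=(-5, 5, -2)
t=1: X=(-5, 5, -2), d=4 → +e3, X_2=(-5, 5, -1)
t=2: X=(-5, 5, -1), d=1 → -e1, X_3=(-6, 5, -1)
t=3: X=(-6, 5, -1), d=2 → +e2, X_4=(-6, 6, -1)
t=4: X=(-6, 6, -1), d=2 → +e2, X_5=(-6, 7, -1)
t=5: X=(-6, 7, -1), d=2 → +e2, X_6=(-6, 8, -1)
t=6: X=(-6, 8, -1), d=3 → -e2, X_7=(-6, 7, -1)
t=7: X=(-6, 7, -1), d=4 → +e3, X_8=(-6, 7, 0)
t=8: X=(-6, 7, 0), d=2 → +e2, X_9=(-6, 8, 0)
t=9: X=(-6, 8, 0), d=1 → -e1, X_10=(-7, 8, 0)
t=10: X=(-7, 8, 0), d=2 → +e2, X_11=(-7, 9, 0)

(-7, 9, 0)
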